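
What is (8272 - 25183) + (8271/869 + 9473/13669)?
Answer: -200753674535/11878361 ≈ -16901.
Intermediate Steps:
(8272 - 25183) + (8271/869 + 9473/13669) = -16911 + (8271*(1/869) + 9473*(1/13669)) = -16911 + (8271/869 + 9473/13669) = -16911 + 121288336/11878361 = -200753674535/11878361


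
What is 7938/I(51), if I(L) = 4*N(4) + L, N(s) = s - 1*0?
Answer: 7938/67 ≈ 118.48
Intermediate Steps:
N(s) = s (N(s) = s + 0 = s)
I(L) = 16 + L (I(L) = 4*4 + L = 16 + L)
7938/I(51) = 7938/(16 + 51) = 7938/67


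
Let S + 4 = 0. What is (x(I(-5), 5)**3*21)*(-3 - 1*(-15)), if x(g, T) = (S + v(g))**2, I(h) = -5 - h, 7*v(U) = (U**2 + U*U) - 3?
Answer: 31950132516/16807 ≈ 1.9010e+6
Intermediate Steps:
S = -4 (S = -4 + 0 = -4)
v(U) = -3/7 + 2*U**2/7 (v(U) = ((U**2 + U*U) - 3)/7 = ((U**2 + U**2) - 3)/7 = (2*U**2 - 3)/7 = (-3 + 2*U**2)/7 = -3/7 + 2*U**2/7)
x(g, T) = (-31/7 + 2*g**2/7)**2 (x(g, T) = (-4 + (-3/7 + 2*g**2/7))**2 = (-31/7 + 2*g**2/7)**2)
(x(I(-5), 5)**3*21)*(-3 - 1*(-15)) = (((-31 + 2*(-5 - 1*(-5))**2)**2/49)**3*21)*(-3 - 1*(-15)) = (((-31 + 2*(-5 + 5)**2)**2/49)**3*21)*(-3 + 15) = (((-31 + 2*0**2)**2/49)**3*21)*12 = (((-31 + 2*0)**2/49)**3*21)*12 = (((-31 + 0)**2/49)**3*21)*12 = (((1/49)*(-31)**2)**3*21)*12 = (((1/49)*961)**3*21)*12 = ((961/49)**3*21)*12 = ((887503681/117649)*21)*12 = (2662511043/16807)*12 = 31950132516/16807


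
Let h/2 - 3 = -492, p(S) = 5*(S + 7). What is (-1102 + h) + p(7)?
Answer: -2010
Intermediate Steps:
p(S) = 35 + 5*S (p(S) = 5*(7 + S) = 35 + 5*S)
h = -978 (h = 6 + 2*(-492) = 6 - 984 = -978)
(-1102 + h) + p(7) = (-1102 - 978) + (35 + 5*7) = -2080 + (35 + 35) = -2080 + 70 = -2010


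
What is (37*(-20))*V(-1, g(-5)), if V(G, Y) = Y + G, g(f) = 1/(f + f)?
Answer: 814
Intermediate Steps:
g(f) = 1/(2*f)
V(G, Y) = G + Y
(37*(-20))*V(-1, g(-5)) = (37*(-20))*(-1 + (½)/(-5)) = -740*(-1 + (½)*(-⅕)) = -740*(-1 - ⅒) = -740*(-11/10) = 814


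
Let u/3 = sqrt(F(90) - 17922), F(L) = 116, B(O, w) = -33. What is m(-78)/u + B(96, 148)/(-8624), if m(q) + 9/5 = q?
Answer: 3/784 + 133*I*sqrt(17806)/89030 ≈ 0.0038265 + 0.19934*I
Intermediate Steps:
m(q) = -9/5 + q
u = 3*I*sqrt(17806) (u = 3*sqrt(116 - 17922) = 3*sqrt(-17806) = 3*(I*sqrt(17806)) = 3*I*sqrt(17806) ≈ 400.32*I)
m(-78)/u + B(96, 148)/(-8624) = (-9/5 - 78)/((3*I*sqrt(17806))) - 33/(-8624) = -(-133)*I*sqrt(17806)/89030 - 33*(-1/8624) = 133*I*sqrt(17806)/89030 + 3/784 = 3/784 + 133*I*sqrt(17806)/89030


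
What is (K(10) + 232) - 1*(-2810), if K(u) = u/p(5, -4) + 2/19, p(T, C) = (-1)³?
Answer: 57610/19 ≈ 3032.1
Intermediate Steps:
p(T, C) = -1
K(u) = 2/19 - u (K(u) = u/(-1) + 2/19 = u*(-1) + 2*(1/19) = -u + 2/19 = 2/19 - u)
(K(10) + 232) - 1*(-2810) = ((2/19 - 1*10) + 232) - 1*(-2810) = ((2/19 - 10) + 232) + 2810 = (-188/19 + 232) + 2810 = 4220/19 + 2810 = 57610/19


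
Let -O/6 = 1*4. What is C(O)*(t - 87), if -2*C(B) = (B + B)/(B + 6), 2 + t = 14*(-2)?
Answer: 156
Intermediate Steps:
O = -24 (O = -6*4 = -24)
t = -30 (t = -2 + 14*(-2) = -2 - 28 = -30)
C(B) = -B/(6 + B) (C(B) = -(B + B)/(2*(B + 6)) = -2*B/(2*(6 + B)) = -B/(6 + B))
C(O)*(t - 87) = (-1*(-24)/(6 - 24))*(-30 - 87) = -1*(-24)/(-18)*(-117) = -1*(-24)*(-1/18)*(-117) = -4/3*(-117) = 156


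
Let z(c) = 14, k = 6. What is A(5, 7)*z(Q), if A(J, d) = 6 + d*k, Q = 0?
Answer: 672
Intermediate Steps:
A(J, d) = 6 + 6*d (A(J, d) = 6 + d*6 = 6 + 6*d)
A(5, 7)*z(Q) = (6 + 6*7)*14 = (6 + 42)*14 = 48*14 = 672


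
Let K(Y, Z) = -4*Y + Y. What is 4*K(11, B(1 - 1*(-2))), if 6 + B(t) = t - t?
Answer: -132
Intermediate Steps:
B(t) = -6 (B(t) = -6 + (t - t) = -6 + 0 = -6)
K(Y, Z) = -3*Y
4*K(11, B(1 - 1*(-2))) = 4*(-3*11) = 4*(-33) = -132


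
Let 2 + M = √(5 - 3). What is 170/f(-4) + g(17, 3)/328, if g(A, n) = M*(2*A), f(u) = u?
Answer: -1751/41 + 17*√2/164 ≈ -42.561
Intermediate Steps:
M = -2 + √2 (M = -2 + √(5 - 3) = -2 + √2 ≈ -0.58579)
g(A, n) = 2*A*(-2 + √2) (g(A, n) = (-2 + √2)*(2*A) = 2*A*(-2 + √2))
170/f(-4) + g(17, 3)/328 = 170/(-4) + (2*17*(-2 + √2))/328 = 170*(-¼) + (-68 + 34*√2)*(1/328) = -85/2 + (-17/82 + 17*√2/164) = -1751/41 + 17*√2/164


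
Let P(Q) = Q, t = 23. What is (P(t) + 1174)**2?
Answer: 1432809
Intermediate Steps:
(P(t) + 1174)**2 = (23 + 1174)**2 = 1197**2 = 1432809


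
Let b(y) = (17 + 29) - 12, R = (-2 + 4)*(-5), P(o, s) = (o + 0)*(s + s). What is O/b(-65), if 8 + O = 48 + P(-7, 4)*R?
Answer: 300/17 ≈ 17.647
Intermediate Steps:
P(o, s) = 2*o*s (P(o, s) = o*(2*s) = 2*o*s)
R = -10 (R = 2*(-5) = -10)
O = 600 (O = -8 + (48 + (2*(-7)*4)*(-10)) = -8 + (48 - 56*(-10)) = -8 + (48 + 560) = -8 + 608 = 600)
b(y) = 34 (b(y) = 46 - 12 = 34)
O/b(-65) = 600/34 = 600*(1/34) = 300/17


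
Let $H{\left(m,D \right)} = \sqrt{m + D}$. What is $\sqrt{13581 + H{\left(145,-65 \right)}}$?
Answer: $\sqrt{13581 + 4 \sqrt{5}} \approx 116.58$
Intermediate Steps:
$H{\left(m,D \right)} = \sqrt{D + m}$
$\sqrt{13581 + H{\left(145,-65 \right)}} = \sqrt{13581 + \sqrt{-65 + 145}} = \sqrt{13581 + \sqrt{80}} = \sqrt{13581 + 4 \sqrt{5}}$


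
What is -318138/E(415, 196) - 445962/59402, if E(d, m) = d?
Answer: -9541553853/12325915 ≈ -774.11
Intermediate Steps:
-318138/E(415, 196) - 445962/59402 = -318138/415 - 445962/59402 = -318138*1/415 - 445962*1/59402 = -318138/415 - 222981/29701 = -9541553853/12325915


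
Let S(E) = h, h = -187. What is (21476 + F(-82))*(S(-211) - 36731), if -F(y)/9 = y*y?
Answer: 1441278720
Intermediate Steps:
F(y) = -9*y² (F(y) = -9*y*y = -9*y²)
S(E) = -187
(21476 + F(-82))*(S(-211) - 36731) = (21476 - 9*(-82)²)*(-187 - 36731) = (21476 - 9*6724)*(-36918) = (21476 - 60516)*(-36918) = -39040*(-36918) = 1441278720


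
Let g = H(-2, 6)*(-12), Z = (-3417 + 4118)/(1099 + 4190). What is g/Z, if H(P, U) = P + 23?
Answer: -1332828/701 ≈ -1901.3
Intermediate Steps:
Z = 701/5289 ≈ 0.13254
H(P, U) = 23 + P
g = -252 (g = (23 - 2)*(-12) = 21*(-12) = -252)
g/Z = -252/701/5289 = -252*5289/701 = -1332828/701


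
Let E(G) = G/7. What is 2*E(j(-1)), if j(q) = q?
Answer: -2/7 ≈ -0.28571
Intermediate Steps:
E(G) = G/7 (E(G) = G*(1/7) = G/7)
2*E(j(-1)) = 2*((1/7)*(-1)) = 2*(-1/7) = -2/7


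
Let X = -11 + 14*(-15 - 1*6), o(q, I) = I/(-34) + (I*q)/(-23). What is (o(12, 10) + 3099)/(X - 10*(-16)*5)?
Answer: 1209554/193545 ≈ 6.2495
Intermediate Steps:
o(q, I) = -I/34 - I*q/23 (o(q, I) = I*(-1/34) + (I*q)*(-1/23) = -I/34 - I*q/23)
X = -305 (X = -11 + 14*(-15 - 6) = -11 + 14*(-21) = -11 - 294 = -305)
(o(12, 10) + 3099)/(X - 10*(-16)*5) = (-1/782*10*(23 + 34*12) + 3099)/(-305 - 10*(-16)*5) = (-1/782*10*(23 + 408) + 3099)/(-305 + 160*5) = (-1/782*10*431 + 3099)/(-305 + 800) = (-2155/391 + 3099)/495 = (1209554/391)*(1/495) = 1209554/193545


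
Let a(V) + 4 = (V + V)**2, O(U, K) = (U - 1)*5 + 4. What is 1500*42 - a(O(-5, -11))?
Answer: 60300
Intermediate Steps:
O(U, K) = -1 + 5*U (O(U, K) = (-1 + U)*5 + 4 = (-5 + 5*U) + 4 = -1 + 5*U)
a(V) = -4 + 4*V**2 (a(V) = -4 + (V + V)**2 = -4 + (2*V)**2 = -4 + 4*V**2)
1500*42 - a(O(-5, -11)) = 1500*42 - (-4 + 4*(-1 + 5*(-5))**2) = 63000 - (-4 + 4*(-1 - 25)**2) = 63000 - (-4 + 4*(-26)**2) = 63000 - (-4 + 4*676) = 63000 - (-4 + 2704) = 63000 - 1*2700 = 63000 - 2700 = 60300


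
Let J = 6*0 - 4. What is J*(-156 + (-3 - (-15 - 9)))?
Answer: 540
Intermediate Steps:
J = -4 (J = 0 - 4 = -4)
J*(-156 + (-3 - (-15 - 9))) = -4*(-156 + (-3 - (-15 - 9))) = -4*(-156 + (-3 - 1*(-24))) = -4*(-156 + (-3 + 24)) = -4*(-156 + 21) = -4*(-135) = 540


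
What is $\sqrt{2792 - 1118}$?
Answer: $3 \sqrt{186} \approx 40.915$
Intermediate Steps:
$\sqrt{2792 - 1118} = \sqrt{1674} = 3 \sqrt{186}$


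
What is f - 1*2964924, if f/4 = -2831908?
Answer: -14292556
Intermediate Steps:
f = -11327632 (f = 4*(-2831908) = -11327632)
f - 1*2964924 = -11327632 - 1*2964924 = -11327632 - 2964924 = -14292556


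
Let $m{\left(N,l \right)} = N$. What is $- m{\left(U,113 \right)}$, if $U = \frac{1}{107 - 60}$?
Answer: $- \frac{1}{47} \approx -0.021277$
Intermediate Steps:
$U = \frac{1}{47} \approx 0.021277$
$- m{\left(U,113 \right)} = \left(-1\right) \frac{1}{47} = - \frac{1}{47}$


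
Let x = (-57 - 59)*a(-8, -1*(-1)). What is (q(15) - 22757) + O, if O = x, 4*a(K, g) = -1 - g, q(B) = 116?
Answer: -22583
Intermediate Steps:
a(K, g) = -¼ - g/4 (a(K, g) = (-1 - g)/4 = -¼ - g/4)
x = 58 (x = (-57 - 59)*(-¼ - (-1)*(-1)/4) = -116*(-¼ - ¼*1) = -116*(-¼ - ¼) = -116*(-½) = 58)
O = 58
(q(15) - 22757) + O = (116 - 22757) + 58 = -22641 + 58 = -22583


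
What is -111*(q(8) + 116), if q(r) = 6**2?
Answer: -16872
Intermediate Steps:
q(r) = 36
-111*(q(8) + 116) = -111*(36 + 116) = -111*152 = -16872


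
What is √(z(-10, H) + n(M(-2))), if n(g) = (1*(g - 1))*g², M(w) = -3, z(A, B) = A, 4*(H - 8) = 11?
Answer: I*√46 ≈ 6.7823*I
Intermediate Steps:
H = 43/4 (H = 8 + (¼)*11 = 8 + 11/4 = 43/4 ≈ 10.750)
n(g) = g²*(-1 + g) (n(g) = (1*(-1 + g))*g² = (-1 + g)*g² = g²*(-1 + g))
√(z(-10, H) + n(M(-2))) = √(-10 + (-3)²*(-1 - 3)) = √(-10 + 9*(-4)) = √(-10 - 36) = √(-46) = I*√46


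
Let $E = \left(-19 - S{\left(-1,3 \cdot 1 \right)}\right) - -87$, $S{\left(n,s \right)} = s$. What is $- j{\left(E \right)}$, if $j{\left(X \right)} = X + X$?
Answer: $-130$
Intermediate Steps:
$E = 65$ ($E = \left(-19 - 3 \cdot 1\right) - -87 = \left(-19 - 3\right) + 87 = -22 + 87 = 65$)
$j{\left(X \right)} = 2 X$
$- j{\left(E \right)} = - 2 \cdot 65 = \left(-1\right) 130 = -130$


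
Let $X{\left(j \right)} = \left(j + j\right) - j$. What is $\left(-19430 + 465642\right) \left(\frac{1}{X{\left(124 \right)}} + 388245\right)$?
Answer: $\frac{5370427027693}{31} \approx 1.7324 \cdot 10^{11}$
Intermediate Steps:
$X{\left(j \right)} = j$ ($X{\left(j \right)} = 2 j - j = j$)
$\left(-19430 + 465642\right) \left(\frac{1}{X{\left(124 \right)}} + 388245\right) = \left(-19430 + 465642\right) \left(\frac{1}{124} + 388245\right) = 446212 \left(\frac{1}{124} + 388245\right) = 446212 \cdot \frac{48142381}{124} = \frac{5370427027693}{31}$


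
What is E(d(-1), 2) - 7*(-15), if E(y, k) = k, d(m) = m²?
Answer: 107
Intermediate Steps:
E(d(-1), 2) - 7*(-15) = 2 - 7*(-15) = 2 + 105 = 107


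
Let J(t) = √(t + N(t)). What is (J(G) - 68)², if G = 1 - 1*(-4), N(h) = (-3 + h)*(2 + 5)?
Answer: (68 - √19)² ≈ 4050.2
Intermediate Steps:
N(h) = -21 + 7*h (N(h) = (-3 + h)*7 = -21 + 7*h)
G = 5 (G = 1 + 4 = 5)
J(t) = √(-21 + 8*t) (J(t) = √(t + (-21 + 7*t)) = √(-21 + 8*t))
(J(G) - 68)² = (√(-21 + 8*5) - 68)² = (√(-21 + 40) - 68)² = (√19 - 68)² = (-68 + √19)²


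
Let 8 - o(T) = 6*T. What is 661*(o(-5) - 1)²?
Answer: 904909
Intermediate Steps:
o(T) = 8 - 6*T
661*(o(-5) - 1)² = 661*((8 - 6*(-5)) - 1)² = 661*((8 + 30) - 1)² = 661*(38 - 1)² = 661*37² = 661*1369 = 904909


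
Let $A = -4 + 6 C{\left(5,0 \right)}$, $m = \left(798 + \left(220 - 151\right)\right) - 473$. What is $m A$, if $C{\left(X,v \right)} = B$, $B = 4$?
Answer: $7880$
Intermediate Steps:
$C{\left(X,v \right)} = 4$
$m = 394$ ($m = \left(798 + \left(220 - 151\right)\right) - 473 = \left(798 + 69\right) - 473 = 867 - 473 = 394$)
$A = 20$ ($A = -4 + 6 \cdot 4 = -4 + 24 = 20$)
$m A = 394 \cdot 20 = 7880$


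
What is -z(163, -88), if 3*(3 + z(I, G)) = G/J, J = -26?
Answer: 73/39 ≈ 1.8718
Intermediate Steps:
z(I, G) = -3 - G/78 (z(I, G) = -3 + (G/(-26))/3 = -3 + (G*(-1/26))/3 = -3 + (-G/26)/3 = -3 - G/78)
-z(163, -88) = -(-3 - 1/78*(-88)) = -(-3 + 44/39) = -1*(-73/39) = 73/39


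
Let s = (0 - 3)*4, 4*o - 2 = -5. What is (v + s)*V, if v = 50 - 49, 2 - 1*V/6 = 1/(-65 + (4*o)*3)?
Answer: -4917/37 ≈ -132.89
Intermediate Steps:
o = -¾ (o = ½ + (¼)*(-5) = ½ - 5/4 = -¾ ≈ -0.75000)
V = 447/37 (V = 12 - 6/(-65 + (4*(-¾))*3) = 12 - 6/(-65 - 3*3) = 12 - 6/(-65 - 9) = 12 - 6/(-74) = 12 - 6*(-1/74) = 12 + 3/37 = 447/37 ≈ 12.081)
v = 1
s = -12 (s = -3*4 = -12)
(v + s)*V = (1 - 12)*(447/37) = -11*447/37 = -4917/37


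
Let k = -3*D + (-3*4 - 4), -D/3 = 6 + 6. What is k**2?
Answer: 8464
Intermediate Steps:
D = -36 (D = -3*(6 + 6) = -3*12 = -36)
k = 92 (k = -3*(-36) + (-3*4 - 4) = 108 + (-12 - 4) = 108 - 16 = 92)
k**2 = 92**2 = 8464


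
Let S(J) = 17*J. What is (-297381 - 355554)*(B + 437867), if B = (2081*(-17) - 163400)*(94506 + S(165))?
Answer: 12629558980539300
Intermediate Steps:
B = -19343188647 (B = (2081*(-17) - 163400)*(94506 + 17*165) = (-35377 - 163400)*(94506 + 2805) = -198777*97311 = -19343188647)
(-297381 - 355554)*(B + 437867) = (-297381 - 355554)*(-19343188647 + 437867) = -652935*(-19342750780) = 12629558980539300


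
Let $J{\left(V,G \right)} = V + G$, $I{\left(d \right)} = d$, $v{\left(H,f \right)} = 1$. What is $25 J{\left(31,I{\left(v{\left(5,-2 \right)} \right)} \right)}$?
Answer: $800$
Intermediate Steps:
$J{\left(V,G \right)} = G + V$
$25 J{\left(31,I{\left(v{\left(5,-2 \right)} \right)} \right)} = 25 \left(1 + 31\right) = 25 \cdot 32 = 800$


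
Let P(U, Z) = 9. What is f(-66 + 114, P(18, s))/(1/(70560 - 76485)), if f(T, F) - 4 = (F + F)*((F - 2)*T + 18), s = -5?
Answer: -37777800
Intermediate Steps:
f(T, F) = 4 + 2*F*(18 + T*(-2 + F)) (f(T, F) = 4 + (F + F)*((F - 2)*T + 18) = 4 + (2*F)*((-2 + F)*T + 18) = 4 + (2*F)*(T*(-2 + F) + 18) = 4 + (2*F)*(18 + T*(-2 + F)) = 4 + 2*F*(18 + T*(-2 + F)))
f(-66 + 114, P(18, s))/(1/(70560 - 76485)) = (4 + 36*9 - 4*9*(-66 + 114) + 2*(-66 + 114)*9²)/(1/(70560 - 76485)) = (4 + 324 - 4*9*48 + 2*48*81)/(1/(-5925)) = (4 + 324 - 1728 + 7776)/(-1/5925) = 6376*(-5925) = -37777800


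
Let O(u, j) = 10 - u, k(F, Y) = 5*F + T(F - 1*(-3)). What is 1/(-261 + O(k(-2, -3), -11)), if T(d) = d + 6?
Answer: -1/248 ≈ -0.0040323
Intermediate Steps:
T(d) = 6 + d
k(F, Y) = 9 + 6*F (k(F, Y) = 5*F + (6 + (F - 1*(-3))) = 5*F + (6 + (F + 3)) = 5*F + (6 + (3 + F)) = 5*F + (9 + F) = 9 + 6*F)
1/(-261 + O(k(-2, -3), -11)) = 1/(-261 + (10 - (9 + 6*(-2)))) = 1/(-261 + (10 - (9 - 12))) = 1/(-261 + (10 - 1*(-3))) = 1/(-261 + (10 + 3)) = 1/(-261 + 13) = 1/(-248) = -1/248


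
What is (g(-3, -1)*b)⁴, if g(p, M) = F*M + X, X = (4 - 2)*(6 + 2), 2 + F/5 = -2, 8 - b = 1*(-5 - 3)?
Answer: 110075314176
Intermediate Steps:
b = 16 (b = 8 - (-5 - 3) = 8 - (-8) = 8 - 1*(-8) = 8 + 8 = 16)
F = -20 (F = -10 + 5*(-2) = -10 - 10 = -20)
X = 16 (X = 2*8 = 16)
g(p, M) = 16 - 20*M (g(p, M) = -20*M + 16 = 16 - 20*M)
(g(-3, -1)*b)⁴ = ((16 - 20*(-1))*16)⁴ = ((16 + 20)*16)⁴ = (36*16)⁴ = 576⁴ = 110075314176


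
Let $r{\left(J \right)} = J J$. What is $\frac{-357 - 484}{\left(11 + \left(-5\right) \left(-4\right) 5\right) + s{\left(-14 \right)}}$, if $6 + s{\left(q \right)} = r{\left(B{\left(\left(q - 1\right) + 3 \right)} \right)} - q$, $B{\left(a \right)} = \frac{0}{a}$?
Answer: $- \frac{841}{119} \approx -7.0672$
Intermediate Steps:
$B{\left(a \right)} = 0$
$r{\left(J \right)} = J^{2}$
$s{\left(q \right)} = -6 - q$ ($s{\left(q \right)} = -6 - \left(0 + q\right) = -6 + \left(0 - q\right) = -6 - q$)
$\frac{-357 - 484}{\left(11 + \left(-5\right) \left(-4\right) 5\right) + s{\left(-14 \right)}} = \frac{-357 - 484}{\left(11 + \left(-5\right) \left(-4\right) 5\right) - -8} = - \frac{841}{\left(11 + 20 \cdot 5\right) + \left(-6 + 14\right)} = - \frac{841}{\left(11 + 100\right) + 8} = - \frac{841}{111 + 8} = - \frac{841}{119}$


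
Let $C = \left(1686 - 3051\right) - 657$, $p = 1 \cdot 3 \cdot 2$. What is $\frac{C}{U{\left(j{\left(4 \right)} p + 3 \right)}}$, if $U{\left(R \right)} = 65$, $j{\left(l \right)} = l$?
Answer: $- \frac{2022}{65} \approx -31.108$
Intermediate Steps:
$p = 6$ ($p = 3 \cdot 2 = 6$)
$C = -2022$ ($C = -1365 - 657 = -2022$)
$\frac{C}{U{\left(j{\left(4 \right)} p + 3 \right)}} = - \frac{2022}{65}$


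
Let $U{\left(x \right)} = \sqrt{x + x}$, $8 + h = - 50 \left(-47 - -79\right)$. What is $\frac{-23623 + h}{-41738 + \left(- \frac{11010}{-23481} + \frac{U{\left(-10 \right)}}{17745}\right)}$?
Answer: $\frac{37619250139291816756670}{62230376244830604006587} + \frac{203173642366513 i \sqrt{5}}{124460752489661208013174} \approx 0.60452 + 3.6502 \cdot 10^{-9} i$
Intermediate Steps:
$h = -1608$ ($h = -8 - 50 \left(-47 - -79\right) = -8 - 50 \left(-47 + 79\right) = -8 - 1600 = -1608$)
$U{\left(x \right)} = \sqrt{2} \sqrt{x}$ ($U{\left(x \right)} = \sqrt{2 x} = \sqrt{2} \sqrt{x}$)
$\frac{-23623 + h}{-41738 + \left(- \frac{11010}{-23481} + \frac{U{\left(-10 \right)}}{17745}\right)} = \frac{-23623 - 1608}{-41738 + \left(- \frac{11010}{-23481} + \frac{\sqrt{2} \sqrt{-10}}{17745}\right)} = - \frac{25231}{-41738 + \left(\left(-11010\right) \left(- \frac{1}{23481}\right) + \sqrt{2} i \sqrt{10} \cdot \frac{1}{17745}\right)} = - \frac{25231}{-41738 + \left(\frac{3670}{7827} + 2 i \sqrt{5} \cdot \frac{1}{17745}\right)} = - \frac{25231}{-41738 + \left(\frac{3670}{7827} + \frac{2 i \sqrt{5}}{17745}\right)} = - \frac{25231}{- \frac{326679656}{7827} + \frac{2 i \sqrt{5}}{17745}}$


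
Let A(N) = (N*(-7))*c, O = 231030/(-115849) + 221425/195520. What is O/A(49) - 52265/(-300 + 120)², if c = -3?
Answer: -145096163095607/89901011229120 ≈ -1.6140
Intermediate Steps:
O = -3903824155/4530159296 (O = 231030*(-1/115849) + 221425*(1/195520) = -231030/115849 + 44285/39104 = -3903824155/4530159296 ≈ -0.86174)
A(N) = 21*N (A(N) = (N*(-7))*(-3) = -7*N*(-3) = 21*N)
O/A(49) - 52265/(-300 + 120)² = -3903824155/(4530159296*(21*49)) - 52265/(-300 + 120)² = -3903824155/4530159296/1029 - 52265/((-180)²) = -3903824155/4530159296*1/1029 - 52265/32400 = -557689165/665933416512 - 52265*1/32400 = -557689165/665933416512 - 10453/6480 = -145096163095607/89901011229120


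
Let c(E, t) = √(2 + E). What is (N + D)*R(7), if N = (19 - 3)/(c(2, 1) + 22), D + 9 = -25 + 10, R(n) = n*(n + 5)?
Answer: -1960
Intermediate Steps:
R(n) = n*(5 + n)
D = -24 (D = -9 + (-25 + 10) = -9 - 15 = -24)
N = ⅔ (N = (19 - 3)/(√(2 + 2) + 22) = 16/(√4 + 22) = 16/(2 + 22) = 16/24 = 16*(1/24) = ⅔ ≈ 0.66667)
(N + D)*R(7) = (⅔ - 24)*(7*(5 + 7)) = -490*12/3 = -70/3*84 = -1960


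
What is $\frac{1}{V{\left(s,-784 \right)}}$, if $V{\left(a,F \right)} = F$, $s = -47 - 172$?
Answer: $- \frac{1}{784} \approx -0.0012755$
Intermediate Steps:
$s = -219$ ($s = -47 - 172 = -219$)
$\frac{1}{V{\left(s,-784 \right)}} = \frac{1}{-784} = - \frac{1}{784}$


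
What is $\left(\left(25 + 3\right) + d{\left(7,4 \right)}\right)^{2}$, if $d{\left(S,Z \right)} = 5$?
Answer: $1089$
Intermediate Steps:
$\left(\left(25 + 3\right) + d{\left(7,4 \right)}\right)^{2} = \left(\left(25 + 3\right) + 5\right)^{2} = \left(28 + 5\right)^{2} = 33^{2} = 1089$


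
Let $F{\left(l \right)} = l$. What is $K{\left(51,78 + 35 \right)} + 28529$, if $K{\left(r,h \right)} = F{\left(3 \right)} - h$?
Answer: $28419$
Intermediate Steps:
$K{\left(r,h \right)} = 3 - h$
$K{\left(51,78 + 35 \right)} + 28529 = \left(3 - \left(78 + 35\right)\right) + 28529 = \left(3 - 113\right) + 28529 = -110 + 28529 = 28419$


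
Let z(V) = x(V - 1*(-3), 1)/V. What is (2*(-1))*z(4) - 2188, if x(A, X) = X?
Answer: -4377/2 ≈ -2188.5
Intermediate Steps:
z(V) = 1/V
(2*(-1))*z(4) - 2188 = (2*(-1))/4 - 2188 = -2*¼ - 2188 = -½ - 2188 = -4377/2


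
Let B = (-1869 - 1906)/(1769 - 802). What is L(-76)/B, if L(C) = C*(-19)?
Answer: -1396348/3775 ≈ -369.89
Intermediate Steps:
L(C) = -19*C
B = -3775/967 ≈ -3.9038
L(-76)/B = (-19*(-76))/(-3775/967) = 1444*(-967/3775) = -1396348/3775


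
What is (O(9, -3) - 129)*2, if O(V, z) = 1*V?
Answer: -240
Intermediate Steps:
O(V, z) = V
(O(9, -3) - 129)*2 = (9 - 129)*2 = -120*2 = -240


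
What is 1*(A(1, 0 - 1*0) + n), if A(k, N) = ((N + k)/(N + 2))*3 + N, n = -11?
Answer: -19/2 ≈ -9.5000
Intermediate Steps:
A(k, N) = N + 3*(N + k)/(2 + N) (A(k, N) = ((N + k)/(2 + N))*3 + N = 3*(N + k)/(2 + N) + N = N + 3*(N + k)/(2 + N))
1*(A(1, 0 - 1*0) + n) = 1*(((0 - 1*0)**2 + 3*1 + 5*(0 - 1*0))/(2 + (0 - 1*0)) - 11) = 1*(((0 + 0)**2 + 3 + 5*(0 + 0))/(2 + (0 + 0)) - 11) = 1*((0**2 + 3 + 5*0)/(2 + 0) - 11) = 1*((0 + 3 + 0)/2 - 11) = 1*((1/2)*3 - 11) = 1*(3/2 - 11) = 1*(-19/2) = -19/2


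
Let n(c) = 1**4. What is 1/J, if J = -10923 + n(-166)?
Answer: -1/10922 ≈ -9.1558e-5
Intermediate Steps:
n(c) = 1
J = -10922 (J = -10923 + 1 = -10922)
1/J = 1/(-10922) = -1/10922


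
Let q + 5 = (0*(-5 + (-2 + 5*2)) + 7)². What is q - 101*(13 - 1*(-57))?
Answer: -7026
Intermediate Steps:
q = 44 (q = -5 + (0*(-5 + (-2 + 5*2)) + 7)² = -5 + (0*(-5 + (-2 + 10)) + 7)² = -5 + (0*(-5 + 8) + 7)² = -5 + (0*3 + 7)² = -5 + (0 + 7)² = -5 + 7² = -5 + 49 = 44)
q - 101*(13 - 1*(-57)) = 44 - 101*(13 - 1*(-57)) = 44 - 101*(13 + 57) = 44 - 101*70 = 44 - 7070 = -7026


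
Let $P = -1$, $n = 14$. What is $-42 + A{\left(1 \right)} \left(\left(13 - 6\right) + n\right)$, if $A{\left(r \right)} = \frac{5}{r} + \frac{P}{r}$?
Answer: $42$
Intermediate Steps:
$A{\left(r \right)} = \frac{4}{r}$ ($A{\left(r \right)} = \frac{5}{r} - \frac{1}{r} = \frac{4}{r}$)
$-42 + A{\left(1 \right)} \left(\left(13 - 6\right) + n\right) = -42 + \frac{4}{1} \left(\left(13 - 6\right) + 14\right) = -42 + 4 \cdot 1 \left(7 + 14\right) = -42 + 4 \cdot 21 = -42 + 84 = 42$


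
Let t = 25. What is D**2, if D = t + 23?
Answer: 2304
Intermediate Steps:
D = 48 (D = 25 + 23 = 48)
D**2 = 48**2 = 2304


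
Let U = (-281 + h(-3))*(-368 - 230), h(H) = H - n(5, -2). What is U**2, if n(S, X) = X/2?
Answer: 28640146756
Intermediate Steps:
n(S, X) = X/2 (n(S, X) = X*(1/2) = X/2)
h(H) = 1 + H (h(H) = H - (-2)/2 = H - 1*(-1) = H + 1 = 1 + H)
U = 169234 (U = (-281 + (1 - 3))*(-368 - 230) = (-281 - 2)*(-598) = -283*(-598) = 169234)
U**2 = 169234**2 = 28640146756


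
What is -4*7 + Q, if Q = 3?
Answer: -25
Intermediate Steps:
-4*7 + Q = -4*7 + 3 = -28 + 3 = -25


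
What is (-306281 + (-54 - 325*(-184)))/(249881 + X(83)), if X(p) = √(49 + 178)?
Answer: -61604412335/62440513934 + 246535*√227/62440513934 ≈ -0.98655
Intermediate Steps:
X(p) = √227
(-306281 + (-54 - 325*(-184)))/(249881 + X(83)) = (-306281 + (-54 - 325*(-184)))/(249881 + √227) = (-306281 + (-54 + 59800))/(249881 + √227) = (-306281 + 59746)/(249881 + √227) = -246535/(249881 + √227)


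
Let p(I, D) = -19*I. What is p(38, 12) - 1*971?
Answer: -1693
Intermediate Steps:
p(38, 12) - 1*971 = -19*38 - 1*971 = -722 - 971 = -1693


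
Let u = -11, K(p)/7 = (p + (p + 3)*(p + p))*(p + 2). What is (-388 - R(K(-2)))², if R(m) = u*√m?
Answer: 150544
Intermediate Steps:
K(p) = 7*(2 + p)*(p + 2*p*(3 + p)) (K(p) = 7*((p + (p + 3)*(p + p))*(p + 2)) = 7*((p + (3 + p)*(2*p))*(2 + p)) = 7*((p + 2*p*(3 + p))*(2 + p)) = 7*((2 + p)*(p + 2*p*(3 + p))) = 7*(2 + p)*(p + 2*p*(3 + p)))
R(m) = -11*√m
(-388 - R(K(-2)))² = (-388 - (-11)*√(7*(-2)*(14 + 2*(-2)² + 11*(-2))))² = (-388 - (-11)*√(7*(-2)*(14 + 2*4 - 22)))² = (-388 - (-11)*√(7*(-2)*(14 + 8 - 22)))² = (-388 - (-11)*√(7*(-2)*0))² = (-388 - (-11)*√0)² = (-388 - (-11)*0)² = (-388 - 1*0)² = (-388 + 0)² = (-388)² = 150544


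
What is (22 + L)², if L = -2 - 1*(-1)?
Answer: 441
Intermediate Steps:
L = -1 (L = -2 + 1 = -1)
(22 + L)² = (22 - 1)² = 21² = 441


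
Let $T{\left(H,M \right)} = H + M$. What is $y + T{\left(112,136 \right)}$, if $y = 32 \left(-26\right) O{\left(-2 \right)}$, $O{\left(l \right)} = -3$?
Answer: $2744$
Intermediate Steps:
$y = 2496$ ($y = 32 \left(-26\right) \left(-3\right) = \left(-832\right) \left(-3\right) = 2496$)
$y + T{\left(112,136 \right)} = 2496 + \left(112 + 136\right) = 2496 + 248 = 2744$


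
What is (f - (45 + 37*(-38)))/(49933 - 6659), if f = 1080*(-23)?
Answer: -23479/43274 ≈ -0.54257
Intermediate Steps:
f = -24840
(f - (45 + 37*(-38)))/(49933 - 6659) = (-24840 - (45 + 37*(-38)))/(49933 - 6659) = (-24840 - (45 - 1406))/43274 = (-24840 - 1*(-1361))*(1/43274) = (-24840 + 1361)*(1/43274) = -23479*1/43274 = -23479/43274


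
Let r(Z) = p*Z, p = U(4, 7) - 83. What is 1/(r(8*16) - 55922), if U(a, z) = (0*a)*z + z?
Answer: -1/65650 ≈ -1.5232e-5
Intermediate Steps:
U(a, z) = z (U(a, z) = 0*z + z = 0 + z = z)
p = -76 (p = 7 - 83 = -76)
r(Z) = -76*Z
1/(r(8*16) - 55922) = 1/(-608*16 - 55922) = 1/(-76*128 - 55922) = 1/(-9728 - 55922) = 1/(-65650) = -1/65650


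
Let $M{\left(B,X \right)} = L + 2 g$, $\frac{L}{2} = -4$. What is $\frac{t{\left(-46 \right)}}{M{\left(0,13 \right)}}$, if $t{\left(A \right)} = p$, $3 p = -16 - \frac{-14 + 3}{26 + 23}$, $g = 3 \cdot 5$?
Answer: $- \frac{773}{3234} \approx -0.23902$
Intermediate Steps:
$L = -8$ ($L = 2 \left(-4\right) = -8$)
$g = 15$
$p = - \frac{773}{147}$ ($p = \frac{-16 - \frac{-14 + 3}{26 + 23}}{3} = \frac{-16 - - \frac{11}{49}}{3} = \frac{-16 + \frac{11}{49}}{3} = \frac{1}{3} \left(- \frac{773}{49}\right) = - \frac{773}{147} \approx -5.2585$)
$M{\left(B,X \right)} = 22$ ($M{\left(B,X \right)} = -8 + 2 \cdot 15 = -8 + 30 = 22$)
$t{\left(A \right)} = - \frac{773}{147}$
$\frac{t{\left(-46 \right)}}{M{\left(0,13 \right)}} = - \frac{773}{147 \cdot 22} = \left(- \frac{773}{147}\right) \frac{1}{22} = - \frac{773}{3234}$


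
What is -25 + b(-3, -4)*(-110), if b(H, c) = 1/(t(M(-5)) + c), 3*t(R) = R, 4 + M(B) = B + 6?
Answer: -3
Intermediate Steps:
M(B) = 2 + B (M(B) = -4 + (B + 6) = -4 + (6 + B) = 2 + B)
t(R) = R/3
b(H, c) = 1/(-1 + c) (b(H, c) = 1/((2 - 5)/3 + c) = 1/((⅓)*(-3) + c) = 1/(-1 + c))
-25 + b(-3, -4)*(-110) = -25 - 110/(-1 - 4) = -25 - 110/(-5) = -25 - ⅕*(-110) = -25 + 22 = -3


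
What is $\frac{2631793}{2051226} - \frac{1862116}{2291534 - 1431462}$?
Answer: $- \frac{97255580320}{110262628017} \approx -0.88204$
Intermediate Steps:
$\frac{2631793}{2051226} - \frac{1862116}{2291534 - 1431462} = 2631793 \cdot \frac{1}{2051226} - \frac{1862116}{2291534 - 1431462} = \frac{2631793}{2051226} - \frac{1862116}{860072} = \frac{2631793}{2051226} - \frac{465529}{215018} = - \frac{97255580320}{110262628017}$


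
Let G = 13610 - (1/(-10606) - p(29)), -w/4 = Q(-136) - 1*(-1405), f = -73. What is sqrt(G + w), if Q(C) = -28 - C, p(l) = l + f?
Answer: sqrt(845229101910)/10606 ≈ 86.683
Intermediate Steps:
p(l) = -73 + l (p(l) = l - 73 = -73 + l)
w = -6052 (w = -4*((-28 - 1*(-136)) - 1*(-1405)) = -4*((-28 + 136) + 1405) = -4*(108 + 1405) = -4*1513 = -6052)
G = 143880997/10606 (G = 13610 - (1/(-10606) - (-73 + 29)) = 13610 - (-1/10606 - 1*(-44)) = 13610 - (-1/10606 + 44) = 13610 - 1*466663/10606 = 13610 - 466663/10606 = 143880997/10606 ≈ 13566.)
sqrt(G + w) = sqrt(143880997/10606 - 6052) = sqrt(79693485/10606) = sqrt(845229101910)/10606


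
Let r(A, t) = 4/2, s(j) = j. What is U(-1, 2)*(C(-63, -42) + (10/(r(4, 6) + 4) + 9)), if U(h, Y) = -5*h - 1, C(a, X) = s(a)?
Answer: -628/3 ≈ -209.33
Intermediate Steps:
C(a, X) = a
U(h, Y) = -1 - 5*h
r(A, t) = 2 (r(A, t) = 4*(1/2) = 2)
U(-1, 2)*(C(-63, -42) + (10/(r(4, 6) + 4) + 9)) = (-1 - 5*(-1))*(-63 + (10/(2 + 4) + 9)) = (-1 + 5)*(-63 + (10/6 + 9)) = 4*(-63 + (10*(1/6) + 9)) = 4*(-63 + (5/3 + 9)) = 4*(-63 + 32/3) = 4*(-157/3) = -628/3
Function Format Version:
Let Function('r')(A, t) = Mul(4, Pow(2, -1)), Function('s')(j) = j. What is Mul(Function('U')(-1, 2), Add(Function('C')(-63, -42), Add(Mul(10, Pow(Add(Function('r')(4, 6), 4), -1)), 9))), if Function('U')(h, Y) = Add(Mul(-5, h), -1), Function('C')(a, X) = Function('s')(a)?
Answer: Rational(-628, 3) ≈ -209.33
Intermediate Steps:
Function('C')(a, X) = a
Function('U')(h, Y) = Add(-1, Mul(-5, h))
Function('r')(A, t) = 2 (Function('r')(A, t) = Mul(4, Rational(1, 2)) = 2)
Mul(Function('U')(-1, 2), Add(Function('C')(-63, -42), Add(Mul(10, Pow(Add(Function('r')(4, 6), 4), -1)), 9))) = Mul(Add(-1, Mul(-5, -1)), Add(-63, Add(Mul(10, Pow(Add(2, 4), -1)), 9))) = Mul(Add(-1, 5), Add(-63, Add(Mul(10, Pow(6, -1)), 9))) = Mul(4, Add(-63, Add(Mul(10, Rational(1, 6)), 9))) = Mul(4, Add(-63, Add(Rational(5, 3), 9))) = Mul(4, Add(-63, Rational(32, 3))) = Mul(4, Rational(-157, 3)) = Rational(-628, 3)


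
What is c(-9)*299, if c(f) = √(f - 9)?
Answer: 897*I*√2 ≈ 1268.5*I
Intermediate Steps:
c(f) = √(-9 + f)
c(-9)*299 = √(-9 - 9)*299 = √(-18)*299 = (3*I*√2)*299 = 897*I*√2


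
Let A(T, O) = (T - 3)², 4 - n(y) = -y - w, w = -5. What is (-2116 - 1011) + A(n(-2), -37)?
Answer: -3091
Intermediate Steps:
n(y) = -1 + y (n(y) = 4 - (-y - 1*(-5)) = 4 - (-y + 5) = 4 - (5 - y) = 4 + (-5 + y) = -1 + y)
A(T, O) = (-3 + T)²
(-2116 - 1011) + A(n(-2), -37) = (-2116 - 1011) + (-3 + (-1 - 2))² = -3127 + (-3 - 3)² = -3127 + (-6)² = -3127 + 36 = -3091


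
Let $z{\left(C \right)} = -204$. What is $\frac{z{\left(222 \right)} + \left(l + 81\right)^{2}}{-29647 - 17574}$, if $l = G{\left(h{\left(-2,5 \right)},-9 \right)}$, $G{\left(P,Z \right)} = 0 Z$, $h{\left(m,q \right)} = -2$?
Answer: $- \frac{6357}{47221} \approx -0.13462$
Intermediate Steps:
$G{\left(P,Z \right)} = 0$
$l = 0$
$\frac{z{\left(222 \right)} + \left(l + 81\right)^{2}}{-29647 - 17574} = \frac{-204 + \left(0 + 81\right)^{2}}{-29647 - 17574} = \frac{-204 + 81^{2}}{-47221} = \left(-204 + 6561\right) \left(- \frac{1}{47221}\right) = 6357 \left(- \frac{1}{47221}\right) = - \frac{6357}{47221}$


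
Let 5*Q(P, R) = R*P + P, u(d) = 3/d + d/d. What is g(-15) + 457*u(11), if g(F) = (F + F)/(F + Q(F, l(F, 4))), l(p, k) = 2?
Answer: 25647/44 ≈ 582.89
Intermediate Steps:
u(d) = 1 + 3/d (u(d) = 3/d + 1 = 1 + 3/d)
Q(P, R) = P/5 + P*R/5 (Q(P, R) = (R*P + P)/5 = (P*R + P)/5 = (P + P*R)/5 = P/5 + P*R/5)
g(F) = 5/4 (g(F) = (F + F)/(F + F*(1 + 2)/5) = (2*F)/(F + (⅕)*F*3) = (2*F)/(F + 3*F/5) = (2*F)/((8*F/5)) = (2*F)*(5/(8*F)) = 5/4)
g(-15) + 457*u(11) = 5/4 + 457*((3 + 11)/11) = 5/4 + 457*((1/11)*14) = 5/4 + 457*(14/11) = 5/4 + 6398/11 = 25647/44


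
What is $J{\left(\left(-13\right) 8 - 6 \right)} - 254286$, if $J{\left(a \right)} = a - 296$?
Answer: $-254692$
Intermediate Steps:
$J{\left(a \right)} = -296 + a$
$J{\left(\left(-13\right) 8 - 6 \right)} - 254286 = \left(-296 - 110\right) - 254286 = -406 - 254286 = -254692$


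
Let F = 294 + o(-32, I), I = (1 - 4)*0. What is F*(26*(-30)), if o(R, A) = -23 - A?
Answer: -211380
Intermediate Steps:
I = 0 (I = -3*0 = 0)
F = 271 (F = 294 + (-23 - 1*0) = 294 + (-23 + 0) = 294 - 23 = 271)
F*(26*(-30)) = 271*(26*(-30)) = 271*(-780) = -211380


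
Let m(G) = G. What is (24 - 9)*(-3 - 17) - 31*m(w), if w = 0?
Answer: -300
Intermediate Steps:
(24 - 9)*(-3 - 17) - 31*m(w) = (24 - 9)*(-3 - 17) - 31*0 = 15*(-20) + 0 = -300 + 0 = -300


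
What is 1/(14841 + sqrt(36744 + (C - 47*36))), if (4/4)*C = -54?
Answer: 4947/73406761 - sqrt(34998)/220220283 ≈ 6.6542e-5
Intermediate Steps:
C = -54
1/(14841 + sqrt(36744 + (C - 47*36))) = 1/(14841 + sqrt(36744 + (-54 - 47*36))) = 1/(14841 + sqrt(36744 + (-54 - 1692))) = 1/(14841 + sqrt(36744 - 1746)) = 1/(14841 + sqrt(34998))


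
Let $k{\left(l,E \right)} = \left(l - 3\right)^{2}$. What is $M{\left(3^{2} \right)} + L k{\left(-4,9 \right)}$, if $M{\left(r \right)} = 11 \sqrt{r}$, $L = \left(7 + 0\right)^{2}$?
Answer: $2434$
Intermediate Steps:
$k{\left(l,E \right)} = \left(-3 + l\right)^{2}$
$L = 49$ ($L = 7^{2} = 49$)
$M{\left(3^{2} \right)} + L k{\left(-4,9 \right)} = 11 \sqrt{3^{2}} + 49 \left(-3 - 4\right)^{2} = 11 \sqrt{9} + 49 \left(-7\right)^{2} = 11 \cdot 3 + 49 \cdot 49 = 33 + 2401 = 2434$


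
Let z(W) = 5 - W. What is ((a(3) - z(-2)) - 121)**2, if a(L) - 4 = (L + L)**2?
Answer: 7744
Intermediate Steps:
a(L) = 4 + 4*L**2 (a(L) = 4 + (L + L)**2 = 4 + (2*L)**2 = 4 + 4*L**2)
((a(3) - z(-2)) - 121)**2 = (((4 + 4*3**2) - (5 - 1*(-2))) - 121)**2 = (((4 + 4*9) - (5 + 2)) - 121)**2 = (((4 + 36) - 1*7) - 121)**2 = ((40 - 7) - 121)**2 = (33 - 121)**2 = (-88)**2 = 7744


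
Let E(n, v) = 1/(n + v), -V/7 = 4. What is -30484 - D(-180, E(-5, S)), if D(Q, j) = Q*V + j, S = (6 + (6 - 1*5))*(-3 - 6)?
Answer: -2415631/68 ≈ -35524.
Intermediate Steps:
V = -28 (V = -7*4 = -28)
S = -63 (S = (6 + (6 - 5))*(-9) = (6 + 1)*(-9) = 7*(-9) = -63)
D(Q, j) = j - 28*Q (D(Q, j) = Q*(-28) + j = -28*Q + j = j - 28*Q)
-30484 - D(-180, E(-5, S)) = -30484 - (1/(-5 - 63) - 28*(-180)) = -30484 - (1/(-68) + 5040) = -30484 - (-1/68 + 5040) = -30484 - 1*342719/68 = -30484 - 342719/68 = -2415631/68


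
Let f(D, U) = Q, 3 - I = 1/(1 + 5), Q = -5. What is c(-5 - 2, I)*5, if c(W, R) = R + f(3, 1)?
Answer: -65/6 ≈ -10.833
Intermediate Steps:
I = 17/6 (I = 3 - 1/(1 + 5) = 3 - 1/6 = 3 - 1*⅙ = 3 - ⅙ = 17/6 ≈ 2.8333)
f(D, U) = -5
c(W, R) = -5 + R (c(W, R) = R - 5 = -5 + R)
c(-5 - 2, I)*5 = (-5 + 17/6)*5 = -13/6*5 = -65/6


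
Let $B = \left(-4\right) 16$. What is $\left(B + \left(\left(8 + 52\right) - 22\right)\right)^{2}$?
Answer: $676$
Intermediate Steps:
$B = -64$
$\left(B + \left(\left(8 + 52\right) - 22\right)\right)^{2} = \left(-64 + \left(\left(8 + 52\right) - 22\right)\right)^{2} = \left(-64 + \left(60 - 22\right)\right)^{2} = \left(-64 + 38\right)^{2} = \left(-26\right)^{2} = 676$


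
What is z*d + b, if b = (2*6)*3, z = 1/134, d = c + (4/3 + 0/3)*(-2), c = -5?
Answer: 14449/402 ≈ 35.943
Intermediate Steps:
d = -23/3 (d = -5 + (4/3 + 0/3)*(-2) = -5 + (4*(⅓) + 0*(⅓))*(-2) = -5 + (4/3 + 0)*(-2) = -5 + (4/3)*(-2) = -5 - 8/3 = -23/3 ≈ -7.6667)
z = 1/134 ≈ 0.0074627
b = 36 (b = 12*3 = 36)
z*d + b = (1/134)*(-23/3) + 36 = -23/402 + 36 = 14449/402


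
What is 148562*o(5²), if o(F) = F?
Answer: 3714050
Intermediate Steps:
148562*o(5²) = 148562*5² = 148562*25 = 3714050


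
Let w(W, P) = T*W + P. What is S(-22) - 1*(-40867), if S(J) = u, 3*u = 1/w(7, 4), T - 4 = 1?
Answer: 4781440/117 ≈ 40867.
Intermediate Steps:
T = 5 (T = 4 + 1 = 5)
w(W, P) = P + 5*W (w(W, P) = 5*W + P = P + 5*W)
u = 1/117 (u = 1/(3*(4 + 5*7)) = 1/(3*(4 + 35)) = (⅓)/39 = (⅓)*(1/39) = 1/117 ≈ 0.0085470)
S(J) = 1/117
S(-22) - 1*(-40867) = 1/117 - 1*(-40867) = 1/117 + 40867 = 4781440/117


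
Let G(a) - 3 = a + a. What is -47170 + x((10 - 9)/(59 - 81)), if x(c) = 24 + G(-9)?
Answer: -47161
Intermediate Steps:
G(a) = 3 + 2*a (G(a) = 3 + (a + a) = 3 + 2*a)
x(c) = 9 (x(c) = 24 + (3 + 2*(-9)) = 24 + (3 - 18) = 24 - 15 = 9)
-47170 + x((10 - 9)/(59 - 81)) = -47170 + 9 = -47161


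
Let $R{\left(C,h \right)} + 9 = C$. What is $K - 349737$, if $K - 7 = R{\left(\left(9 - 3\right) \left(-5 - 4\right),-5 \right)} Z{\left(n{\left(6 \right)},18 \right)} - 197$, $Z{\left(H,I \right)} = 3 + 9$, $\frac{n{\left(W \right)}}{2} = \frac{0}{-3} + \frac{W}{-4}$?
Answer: $-350683$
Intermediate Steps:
$n{\left(W \right)} = - \frac{W}{2}$ ($n{\left(W \right)} = 2 \left(\frac{0}{-3} + \frac{W}{-4}\right) = 2 \left(0 \left(- \frac{1}{3}\right) + W \left(- \frac{1}{4}\right)\right) = 2 \left(0 - \frac{W}{4}\right) = 2 \left(- \frac{W}{4}\right) = - \frac{W}{2}$)
$Z{\left(H,I \right)} = 12$
$R{\left(C,h \right)} = -9 + C$
$K = -946$ ($K = 7 + \left(\left(-9 + \left(9 - 3\right) \left(-5 - 4\right)\right) 12 - 197\right) = 7 + \left(\left(-9 + 6 \left(-9\right)\right) 12 - 197\right) = 7 + \left(\left(-9 - 54\right) 12 - 197\right) = 7 - 953 = -946$)
$K - 349737 = -946 - 349737 = -350683$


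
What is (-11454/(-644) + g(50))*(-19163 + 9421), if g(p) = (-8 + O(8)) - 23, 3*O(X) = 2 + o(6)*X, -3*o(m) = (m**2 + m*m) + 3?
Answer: 5401939/7 ≈ 7.7171e+5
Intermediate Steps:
o(m) = -1 - 2*m**2/3 (o(m) = -((m**2 + m*m) + 3)/3 = -((m**2 + m**2) + 3)/3 = -(2*m**2 + 3)/3 = -(3 + 2*m**2)/3 = -1 - 2*m**2/3)
O(X) = 2/3 - 25*X/3 (O(X) = (2 + (-1 - 2/3*6**2)*X)/3 = (2 + (-1 - 2/3*36)*X)/3 = (2 + (-1 - 24)*X)/3 = (2 - 25*X)/3 = 2/3 - 25*X/3)
g(p) = -97 (g(p) = (-8 + (2/3 - 25/3*8)) - 23 = (-8 + (2/3 - 200/3)) - 23 = (-8 - 66) - 23 = -74 - 23 = -97)
(-11454/(-644) + g(50))*(-19163 + 9421) = (-11454/(-644) - 97)*(-19163 + 9421) = (-11454*(-1/644) - 97)*(-9742) = (249/14 - 97)*(-9742) = -1109/14*(-9742) = 5401939/7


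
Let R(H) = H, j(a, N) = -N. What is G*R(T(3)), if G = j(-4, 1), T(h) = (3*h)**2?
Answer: -81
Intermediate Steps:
T(h) = 9*h**2
G = -1 (G = -1*1 = -1)
G*R(T(3)) = -9*3**2 = -9*9 = -1*81 = -81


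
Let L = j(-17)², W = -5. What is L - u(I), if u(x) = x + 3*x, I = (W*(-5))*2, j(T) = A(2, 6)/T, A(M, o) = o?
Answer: -57764/289 ≈ -199.88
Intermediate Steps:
j(T) = 6/T
L = 36/289 (L = (6/(-17))² = (6*(-1/17))² = (-6/17)² = 36/289 ≈ 0.12457)
I = 50 (I = -5*(-5)*2 = 25*2 = 50)
u(x) = 4*x
L - u(I) = 36/289 - 4*50 = 36/289 - 1*200 = 36/289 - 200 = -57764/289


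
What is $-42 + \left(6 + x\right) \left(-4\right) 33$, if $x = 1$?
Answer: $-966$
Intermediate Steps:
$-42 + \left(6 + x\right) \left(-4\right) 33 = -42 + \left(6 + 1\right) \left(-4\right) 33 = -42 + 7 \left(-4\right) 33 = -42 - 924 = -966$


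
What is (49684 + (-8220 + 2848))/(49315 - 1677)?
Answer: 22156/23819 ≈ 0.93018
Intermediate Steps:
(49684 + (-8220 + 2848))/(49315 - 1677) = (49684 - 5372)/47638 = 44312*(1/47638) = 22156/23819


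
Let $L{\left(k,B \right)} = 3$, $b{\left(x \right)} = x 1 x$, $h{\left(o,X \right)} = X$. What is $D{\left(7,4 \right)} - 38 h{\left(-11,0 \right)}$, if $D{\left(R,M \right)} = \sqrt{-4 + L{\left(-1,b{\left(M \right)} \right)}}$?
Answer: $i \approx 1.0 i$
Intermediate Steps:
$b{\left(x \right)} = x^{2}$ ($b{\left(x \right)} = x x = x^{2}$)
$D{\left(R,M \right)} = i$ ($D{\left(R,M \right)} = \sqrt{-4 + 3} = \sqrt{-1} = i$)
$D{\left(7,4 \right)} - 38 h{\left(-11,0 \right)} = i - 0 = i + 0 = i$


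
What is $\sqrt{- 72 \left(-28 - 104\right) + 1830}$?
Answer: $\sqrt{11334} \approx 106.46$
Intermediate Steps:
$\sqrt{- 72 \left(-28 - 104\right) + 1830} = \sqrt{\left(-72\right) \left(-132\right) + 1830} = \sqrt{9504 + 1830} = \sqrt{11334}$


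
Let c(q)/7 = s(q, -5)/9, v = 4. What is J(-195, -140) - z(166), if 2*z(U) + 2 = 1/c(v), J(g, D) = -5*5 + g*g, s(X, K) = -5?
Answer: 2660079/70 ≈ 38001.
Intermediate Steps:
J(g, D) = -25 + g²
c(q) = -35/9 (c(q) = 7*(-5/9) = -35/9)
z(U) = -79/70 (z(U) = -1 + 1/(2*(-35/9)) = -1 + (½)*(-9/35) = -1 - 9/70 = -79/70)
J(-195, -140) - z(166) = (-25 + (-195)²) - 1*(-79/70) = (-25 + 38025) + 79/70 = 38000 + 79/70 = 2660079/70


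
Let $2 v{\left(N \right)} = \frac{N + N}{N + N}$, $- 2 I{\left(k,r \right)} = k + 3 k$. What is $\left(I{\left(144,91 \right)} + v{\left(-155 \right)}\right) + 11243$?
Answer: $\frac{21911}{2} \approx 10956.0$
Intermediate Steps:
$I{\left(k,r \right)} = - 2 k$ ($I{\left(k,r \right)} = - \frac{k + 3 k}{2} = - \frac{4 k}{2} = - 2 k$)
$v{\left(N \right)} = \frac{1}{2}$ ($v{\left(N \right)} = \frac{\left(N + N\right) \frac{1}{N + N}}{2} = \frac{2 N \frac{1}{2 N}}{2} = \frac{1}{2} \cdot 1 = \frac{1}{2}$)
$\left(I{\left(144,91 \right)} + v{\left(-155 \right)}\right) + 11243 = \left(\left(-2\right) 144 + \frac{1}{2}\right) + 11243 = \left(-288 + \frac{1}{2}\right) + 11243 = - \frac{575}{2} + 11243 = \frac{21911}{2}$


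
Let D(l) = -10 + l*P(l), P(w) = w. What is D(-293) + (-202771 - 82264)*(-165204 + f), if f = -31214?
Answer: 55986090469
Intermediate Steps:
D(l) = -10 + l**2 (D(l) = -10 + l*l = -10 + l**2)
D(-293) + (-202771 - 82264)*(-165204 + f) = (-10 + (-293)**2) + (-202771 - 82264)*(-165204 - 31214) = (-10 + 85849) - 285035*(-196418) = 85839 + 55986004630 = 55986090469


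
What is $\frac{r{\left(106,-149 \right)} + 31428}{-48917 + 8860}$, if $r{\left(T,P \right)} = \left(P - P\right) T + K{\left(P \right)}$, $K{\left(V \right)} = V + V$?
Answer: $- \frac{31130}{40057} \approx -0.77714$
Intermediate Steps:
$K{\left(V \right)} = 2 V$
$r{\left(T,P \right)} = 2 P$ ($r{\left(T,P \right)} = \left(P - P\right) T + 2 P = 0 T + 2 P = 0 + 2 P = 2 P$)
$\frac{r{\left(106,-149 \right)} + 31428}{-48917 + 8860} = \frac{2 \left(-149\right) + 31428}{-48917 + 8860} = \frac{-298 + 31428}{-40057} = 31130 \left(- \frac{1}{40057}\right) = - \frac{31130}{40057}$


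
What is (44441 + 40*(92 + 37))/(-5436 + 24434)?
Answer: 49601/18998 ≈ 2.6109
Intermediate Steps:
(44441 + 40*(92 + 37))/(-5436 + 24434) = (44441 + 40*129)/18998 = (44441 + 5160)*(1/18998) = 49601*(1/18998) = 49601/18998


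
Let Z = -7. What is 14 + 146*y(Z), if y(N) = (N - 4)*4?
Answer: -6410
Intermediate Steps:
y(N) = -16 + 4*N (y(N) = (-4 + N)*4 = -16 + 4*N)
14 + 146*y(Z) = 14 + 146*(-16 + 4*(-7)) = 14 + 146*(-16 - 28) = 14 + 146*(-44) = 14 - 6424 = -6410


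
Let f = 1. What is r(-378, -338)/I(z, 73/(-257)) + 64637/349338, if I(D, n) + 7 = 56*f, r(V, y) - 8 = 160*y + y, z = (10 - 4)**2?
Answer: -19004313367/17117562 ≈ -1110.2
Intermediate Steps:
z = 36 (z = 6**2 = 36)
r(V, y) = 8 + 161*y (r(V, y) = 8 + (160*y + y) = 8 + 161*y)
I(D, n) = 49 (I(D, n) = -7 + 56*1 = -7 + 56 = 49)
r(-378, -338)/I(z, 73/(-257)) + 64637/349338 = (8 + 161*(-338))/49 + 64637/349338 = (8 - 54418)*(1/49) + 64637*(1/349338) = -54410*1/49 + 64637/349338 = -54410/49 + 64637/349338 = -19004313367/17117562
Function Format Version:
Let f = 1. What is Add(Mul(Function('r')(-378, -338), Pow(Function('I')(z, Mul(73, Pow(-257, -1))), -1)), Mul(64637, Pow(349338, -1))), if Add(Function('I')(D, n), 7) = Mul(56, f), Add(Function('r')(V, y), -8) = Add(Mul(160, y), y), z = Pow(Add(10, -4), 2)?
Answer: Rational(-19004313367, 17117562) ≈ -1110.2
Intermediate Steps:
z = 36 (z = Pow(6, 2) = 36)
Function('r')(V, y) = Add(8, Mul(161, y)) (Function('r')(V, y) = Add(8, Add(Mul(160, y), y)) = Add(8, Mul(161, y)))
Function('I')(D, n) = 49 (Function('I')(D, n) = Add(-7, Mul(56, 1)) = Add(-7, 56) = 49)
Add(Mul(Function('r')(-378, -338), Pow(Function('I')(z, Mul(73, Pow(-257, -1))), -1)), Mul(64637, Pow(349338, -1))) = Add(Mul(Add(8, Mul(161, -338)), Pow(49, -1)), Mul(64637, Pow(349338, -1))) = Add(Mul(Add(8, -54418), Rational(1, 49)), Mul(64637, Rational(1, 349338))) = Add(Mul(-54410, Rational(1, 49)), Rational(64637, 349338)) = Add(Rational(-54410, 49), Rational(64637, 349338)) = Rational(-19004313367, 17117562)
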